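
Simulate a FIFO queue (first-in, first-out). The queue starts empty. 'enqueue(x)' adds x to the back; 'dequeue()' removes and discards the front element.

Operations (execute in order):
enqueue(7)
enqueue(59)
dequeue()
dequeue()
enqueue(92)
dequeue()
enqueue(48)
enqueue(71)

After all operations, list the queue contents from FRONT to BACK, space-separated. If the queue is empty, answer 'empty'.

enqueue(7): [7]
enqueue(59): [7, 59]
dequeue(): [59]
dequeue(): []
enqueue(92): [92]
dequeue(): []
enqueue(48): [48]
enqueue(71): [48, 71]

Answer: 48 71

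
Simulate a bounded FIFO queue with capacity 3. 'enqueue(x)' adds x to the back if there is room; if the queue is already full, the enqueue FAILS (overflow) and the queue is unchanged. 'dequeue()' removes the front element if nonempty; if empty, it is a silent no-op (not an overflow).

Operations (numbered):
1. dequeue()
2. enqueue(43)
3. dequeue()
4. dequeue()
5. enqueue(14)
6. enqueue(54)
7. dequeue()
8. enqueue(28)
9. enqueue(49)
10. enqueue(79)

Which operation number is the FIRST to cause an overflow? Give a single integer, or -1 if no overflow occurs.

1. dequeue(): empty, no-op, size=0
2. enqueue(43): size=1
3. dequeue(): size=0
4. dequeue(): empty, no-op, size=0
5. enqueue(14): size=1
6. enqueue(54): size=2
7. dequeue(): size=1
8. enqueue(28): size=2
9. enqueue(49): size=3
10. enqueue(79): size=3=cap → OVERFLOW (fail)

Answer: 10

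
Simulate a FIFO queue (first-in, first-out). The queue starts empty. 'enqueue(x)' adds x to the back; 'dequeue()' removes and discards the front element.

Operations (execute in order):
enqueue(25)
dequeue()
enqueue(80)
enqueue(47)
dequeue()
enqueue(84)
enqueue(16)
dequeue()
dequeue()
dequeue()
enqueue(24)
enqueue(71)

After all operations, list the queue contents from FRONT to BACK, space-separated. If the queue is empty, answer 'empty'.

enqueue(25): [25]
dequeue(): []
enqueue(80): [80]
enqueue(47): [80, 47]
dequeue(): [47]
enqueue(84): [47, 84]
enqueue(16): [47, 84, 16]
dequeue(): [84, 16]
dequeue(): [16]
dequeue(): []
enqueue(24): [24]
enqueue(71): [24, 71]

Answer: 24 71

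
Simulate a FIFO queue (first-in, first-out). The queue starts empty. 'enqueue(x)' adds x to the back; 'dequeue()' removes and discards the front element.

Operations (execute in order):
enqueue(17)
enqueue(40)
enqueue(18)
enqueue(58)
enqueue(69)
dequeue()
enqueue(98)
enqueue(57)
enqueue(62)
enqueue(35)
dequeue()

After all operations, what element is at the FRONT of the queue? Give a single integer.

Answer: 18

Derivation:
enqueue(17): queue = [17]
enqueue(40): queue = [17, 40]
enqueue(18): queue = [17, 40, 18]
enqueue(58): queue = [17, 40, 18, 58]
enqueue(69): queue = [17, 40, 18, 58, 69]
dequeue(): queue = [40, 18, 58, 69]
enqueue(98): queue = [40, 18, 58, 69, 98]
enqueue(57): queue = [40, 18, 58, 69, 98, 57]
enqueue(62): queue = [40, 18, 58, 69, 98, 57, 62]
enqueue(35): queue = [40, 18, 58, 69, 98, 57, 62, 35]
dequeue(): queue = [18, 58, 69, 98, 57, 62, 35]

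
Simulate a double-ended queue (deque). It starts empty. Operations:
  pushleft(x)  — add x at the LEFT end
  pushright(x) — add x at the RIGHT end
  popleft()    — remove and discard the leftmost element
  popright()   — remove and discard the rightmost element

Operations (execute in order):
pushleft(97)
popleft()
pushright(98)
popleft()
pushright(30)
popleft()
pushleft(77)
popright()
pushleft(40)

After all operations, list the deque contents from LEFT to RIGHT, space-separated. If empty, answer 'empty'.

pushleft(97): [97]
popleft(): []
pushright(98): [98]
popleft(): []
pushright(30): [30]
popleft(): []
pushleft(77): [77]
popright(): []
pushleft(40): [40]

Answer: 40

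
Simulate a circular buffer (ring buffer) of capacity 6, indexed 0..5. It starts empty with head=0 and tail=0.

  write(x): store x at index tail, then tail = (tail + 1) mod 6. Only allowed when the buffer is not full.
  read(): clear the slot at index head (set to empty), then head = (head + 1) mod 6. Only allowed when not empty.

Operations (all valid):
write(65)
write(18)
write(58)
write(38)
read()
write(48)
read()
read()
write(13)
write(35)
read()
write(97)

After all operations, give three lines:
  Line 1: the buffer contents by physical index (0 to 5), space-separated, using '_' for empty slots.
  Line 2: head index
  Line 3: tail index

write(65): buf=[65 _ _ _ _ _], head=0, tail=1, size=1
write(18): buf=[65 18 _ _ _ _], head=0, tail=2, size=2
write(58): buf=[65 18 58 _ _ _], head=0, tail=3, size=3
write(38): buf=[65 18 58 38 _ _], head=0, tail=4, size=4
read(): buf=[_ 18 58 38 _ _], head=1, tail=4, size=3
write(48): buf=[_ 18 58 38 48 _], head=1, tail=5, size=4
read(): buf=[_ _ 58 38 48 _], head=2, tail=5, size=3
read(): buf=[_ _ _ 38 48 _], head=3, tail=5, size=2
write(13): buf=[_ _ _ 38 48 13], head=3, tail=0, size=3
write(35): buf=[35 _ _ 38 48 13], head=3, tail=1, size=4
read(): buf=[35 _ _ _ 48 13], head=4, tail=1, size=3
write(97): buf=[35 97 _ _ 48 13], head=4, tail=2, size=4

Answer: 35 97 _ _ 48 13
4
2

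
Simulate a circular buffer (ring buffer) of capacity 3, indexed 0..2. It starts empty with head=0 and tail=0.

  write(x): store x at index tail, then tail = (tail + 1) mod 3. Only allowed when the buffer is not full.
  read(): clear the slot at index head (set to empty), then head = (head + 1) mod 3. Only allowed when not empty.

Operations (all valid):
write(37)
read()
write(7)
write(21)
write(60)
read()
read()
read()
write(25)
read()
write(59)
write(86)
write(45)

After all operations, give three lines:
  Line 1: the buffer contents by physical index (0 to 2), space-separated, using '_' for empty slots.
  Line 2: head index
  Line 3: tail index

write(37): buf=[37 _ _], head=0, tail=1, size=1
read(): buf=[_ _ _], head=1, tail=1, size=0
write(7): buf=[_ 7 _], head=1, tail=2, size=1
write(21): buf=[_ 7 21], head=1, tail=0, size=2
write(60): buf=[60 7 21], head=1, tail=1, size=3
read(): buf=[60 _ 21], head=2, tail=1, size=2
read(): buf=[60 _ _], head=0, tail=1, size=1
read(): buf=[_ _ _], head=1, tail=1, size=0
write(25): buf=[_ 25 _], head=1, tail=2, size=1
read(): buf=[_ _ _], head=2, tail=2, size=0
write(59): buf=[_ _ 59], head=2, tail=0, size=1
write(86): buf=[86 _ 59], head=2, tail=1, size=2
write(45): buf=[86 45 59], head=2, tail=2, size=3

Answer: 86 45 59
2
2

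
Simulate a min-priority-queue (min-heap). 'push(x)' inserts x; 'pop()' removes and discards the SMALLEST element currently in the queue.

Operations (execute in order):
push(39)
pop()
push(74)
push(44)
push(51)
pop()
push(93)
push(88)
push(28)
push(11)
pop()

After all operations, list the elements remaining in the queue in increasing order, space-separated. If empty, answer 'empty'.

push(39): heap contents = [39]
pop() → 39: heap contents = []
push(74): heap contents = [74]
push(44): heap contents = [44, 74]
push(51): heap contents = [44, 51, 74]
pop() → 44: heap contents = [51, 74]
push(93): heap contents = [51, 74, 93]
push(88): heap contents = [51, 74, 88, 93]
push(28): heap contents = [28, 51, 74, 88, 93]
push(11): heap contents = [11, 28, 51, 74, 88, 93]
pop() → 11: heap contents = [28, 51, 74, 88, 93]

Answer: 28 51 74 88 93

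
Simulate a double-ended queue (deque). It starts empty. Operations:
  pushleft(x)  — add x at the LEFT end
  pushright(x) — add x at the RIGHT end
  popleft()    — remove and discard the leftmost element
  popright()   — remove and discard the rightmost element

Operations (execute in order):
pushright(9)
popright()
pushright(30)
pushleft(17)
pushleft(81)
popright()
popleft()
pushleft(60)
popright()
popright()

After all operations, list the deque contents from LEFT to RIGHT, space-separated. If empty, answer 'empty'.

pushright(9): [9]
popright(): []
pushright(30): [30]
pushleft(17): [17, 30]
pushleft(81): [81, 17, 30]
popright(): [81, 17]
popleft(): [17]
pushleft(60): [60, 17]
popright(): [60]
popright(): []

Answer: empty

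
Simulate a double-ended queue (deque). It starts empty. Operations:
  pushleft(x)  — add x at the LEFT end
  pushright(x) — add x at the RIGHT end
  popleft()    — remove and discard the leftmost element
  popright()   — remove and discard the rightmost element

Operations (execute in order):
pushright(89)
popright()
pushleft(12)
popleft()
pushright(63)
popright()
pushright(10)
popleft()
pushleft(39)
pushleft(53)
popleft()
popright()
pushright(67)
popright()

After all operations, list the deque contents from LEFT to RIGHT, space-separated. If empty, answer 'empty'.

pushright(89): [89]
popright(): []
pushleft(12): [12]
popleft(): []
pushright(63): [63]
popright(): []
pushright(10): [10]
popleft(): []
pushleft(39): [39]
pushleft(53): [53, 39]
popleft(): [39]
popright(): []
pushright(67): [67]
popright(): []

Answer: empty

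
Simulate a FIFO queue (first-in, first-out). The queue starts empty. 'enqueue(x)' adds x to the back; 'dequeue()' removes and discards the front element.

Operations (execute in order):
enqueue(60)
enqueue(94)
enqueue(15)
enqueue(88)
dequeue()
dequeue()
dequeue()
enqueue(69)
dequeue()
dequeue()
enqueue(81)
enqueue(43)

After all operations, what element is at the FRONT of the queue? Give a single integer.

Answer: 81

Derivation:
enqueue(60): queue = [60]
enqueue(94): queue = [60, 94]
enqueue(15): queue = [60, 94, 15]
enqueue(88): queue = [60, 94, 15, 88]
dequeue(): queue = [94, 15, 88]
dequeue(): queue = [15, 88]
dequeue(): queue = [88]
enqueue(69): queue = [88, 69]
dequeue(): queue = [69]
dequeue(): queue = []
enqueue(81): queue = [81]
enqueue(43): queue = [81, 43]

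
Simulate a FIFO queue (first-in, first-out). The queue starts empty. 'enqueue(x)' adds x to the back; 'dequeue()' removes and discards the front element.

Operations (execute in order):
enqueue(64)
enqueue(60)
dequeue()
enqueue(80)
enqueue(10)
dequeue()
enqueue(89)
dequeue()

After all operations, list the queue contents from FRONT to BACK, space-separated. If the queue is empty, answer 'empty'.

enqueue(64): [64]
enqueue(60): [64, 60]
dequeue(): [60]
enqueue(80): [60, 80]
enqueue(10): [60, 80, 10]
dequeue(): [80, 10]
enqueue(89): [80, 10, 89]
dequeue(): [10, 89]

Answer: 10 89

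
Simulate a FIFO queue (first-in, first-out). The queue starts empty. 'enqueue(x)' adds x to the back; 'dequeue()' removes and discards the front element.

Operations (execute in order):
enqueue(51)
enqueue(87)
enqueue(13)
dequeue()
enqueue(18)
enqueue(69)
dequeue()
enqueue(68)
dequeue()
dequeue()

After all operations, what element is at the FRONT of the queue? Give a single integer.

enqueue(51): queue = [51]
enqueue(87): queue = [51, 87]
enqueue(13): queue = [51, 87, 13]
dequeue(): queue = [87, 13]
enqueue(18): queue = [87, 13, 18]
enqueue(69): queue = [87, 13, 18, 69]
dequeue(): queue = [13, 18, 69]
enqueue(68): queue = [13, 18, 69, 68]
dequeue(): queue = [18, 69, 68]
dequeue(): queue = [69, 68]

Answer: 69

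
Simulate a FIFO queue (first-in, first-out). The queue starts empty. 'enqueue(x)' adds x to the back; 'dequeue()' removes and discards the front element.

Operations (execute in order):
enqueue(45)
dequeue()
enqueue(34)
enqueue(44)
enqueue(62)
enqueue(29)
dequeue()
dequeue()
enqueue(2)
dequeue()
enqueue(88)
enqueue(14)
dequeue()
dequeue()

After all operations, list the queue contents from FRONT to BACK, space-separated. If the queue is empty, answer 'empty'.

enqueue(45): [45]
dequeue(): []
enqueue(34): [34]
enqueue(44): [34, 44]
enqueue(62): [34, 44, 62]
enqueue(29): [34, 44, 62, 29]
dequeue(): [44, 62, 29]
dequeue(): [62, 29]
enqueue(2): [62, 29, 2]
dequeue(): [29, 2]
enqueue(88): [29, 2, 88]
enqueue(14): [29, 2, 88, 14]
dequeue(): [2, 88, 14]
dequeue(): [88, 14]

Answer: 88 14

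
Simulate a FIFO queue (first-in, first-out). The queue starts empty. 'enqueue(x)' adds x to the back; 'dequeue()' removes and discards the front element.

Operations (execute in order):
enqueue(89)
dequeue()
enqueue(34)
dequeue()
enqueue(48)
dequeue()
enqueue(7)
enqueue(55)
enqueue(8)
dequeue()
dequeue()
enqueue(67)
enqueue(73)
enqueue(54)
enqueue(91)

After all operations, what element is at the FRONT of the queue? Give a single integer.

Answer: 8

Derivation:
enqueue(89): queue = [89]
dequeue(): queue = []
enqueue(34): queue = [34]
dequeue(): queue = []
enqueue(48): queue = [48]
dequeue(): queue = []
enqueue(7): queue = [7]
enqueue(55): queue = [7, 55]
enqueue(8): queue = [7, 55, 8]
dequeue(): queue = [55, 8]
dequeue(): queue = [8]
enqueue(67): queue = [8, 67]
enqueue(73): queue = [8, 67, 73]
enqueue(54): queue = [8, 67, 73, 54]
enqueue(91): queue = [8, 67, 73, 54, 91]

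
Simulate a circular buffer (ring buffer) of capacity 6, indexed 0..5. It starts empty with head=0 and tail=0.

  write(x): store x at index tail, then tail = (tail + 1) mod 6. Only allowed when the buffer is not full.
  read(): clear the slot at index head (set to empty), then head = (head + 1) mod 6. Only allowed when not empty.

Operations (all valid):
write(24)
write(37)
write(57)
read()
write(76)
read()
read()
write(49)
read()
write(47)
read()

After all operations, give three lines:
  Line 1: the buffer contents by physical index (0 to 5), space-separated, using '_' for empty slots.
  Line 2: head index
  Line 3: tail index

Answer: _ _ _ _ _ 47
5
0

Derivation:
write(24): buf=[24 _ _ _ _ _], head=0, tail=1, size=1
write(37): buf=[24 37 _ _ _ _], head=0, tail=2, size=2
write(57): buf=[24 37 57 _ _ _], head=0, tail=3, size=3
read(): buf=[_ 37 57 _ _ _], head=1, tail=3, size=2
write(76): buf=[_ 37 57 76 _ _], head=1, tail=4, size=3
read(): buf=[_ _ 57 76 _ _], head=2, tail=4, size=2
read(): buf=[_ _ _ 76 _ _], head=3, tail=4, size=1
write(49): buf=[_ _ _ 76 49 _], head=3, tail=5, size=2
read(): buf=[_ _ _ _ 49 _], head=4, tail=5, size=1
write(47): buf=[_ _ _ _ 49 47], head=4, tail=0, size=2
read(): buf=[_ _ _ _ _ 47], head=5, tail=0, size=1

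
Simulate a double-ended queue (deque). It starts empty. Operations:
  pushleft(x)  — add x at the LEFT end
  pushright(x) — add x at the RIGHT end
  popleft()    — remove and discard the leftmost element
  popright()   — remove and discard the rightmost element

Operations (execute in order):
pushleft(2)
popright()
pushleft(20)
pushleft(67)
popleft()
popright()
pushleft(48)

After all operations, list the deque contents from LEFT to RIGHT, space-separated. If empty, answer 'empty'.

pushleft(2): [2]
popright(): []
pushleft(20): [20]
pushleft(67): [67, 20]
popleft(): [20]
popright(): []
pushleft(48): [48]

Answer: 48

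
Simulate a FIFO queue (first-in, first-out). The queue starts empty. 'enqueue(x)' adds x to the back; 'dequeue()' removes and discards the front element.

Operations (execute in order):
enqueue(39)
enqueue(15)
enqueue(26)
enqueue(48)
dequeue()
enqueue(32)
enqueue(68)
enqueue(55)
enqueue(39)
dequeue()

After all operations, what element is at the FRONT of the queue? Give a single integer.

enqueue(39): queue = [39]
enqueue(15): queue = [39, 15]
enqueue(26): queue = [39, 15, 26]
enqueue(48): queue = [39, 15, 26, 48]
dequeue(): queue = [15, 26, 48]
enqueue(32): queue = [15, 26, 48, 32]
enqueue(68): queue = [15, 26, 48, 32, 68]
enqueue(55): queue = [15, 26, 48, 32, 68, 55]
enqueue(39): queue = [15, 26, 48, 32, 68, 55, 39]
dequeue(): queue = [26, 48, 32, 68, 55, 39]

Answer: 26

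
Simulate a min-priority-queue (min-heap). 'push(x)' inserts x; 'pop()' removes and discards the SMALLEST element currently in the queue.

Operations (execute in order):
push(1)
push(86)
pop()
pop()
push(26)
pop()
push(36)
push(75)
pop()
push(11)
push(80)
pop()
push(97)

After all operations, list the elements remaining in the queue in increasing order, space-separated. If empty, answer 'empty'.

Answer: 75 80 97

Derivation:
push(1): heap contents = [1]
push(86): heap contents = [1, 86]
pop() → 1: heap contents = [86]
pop() → 86: heap contents = []
push(26): heap contents = [26]
pop() → 26: heap contents = []
push(36): heap contents = [36]
push(75): heap contents = [36, 75]
pop() → 36: heap contents = [75]
push(11): heap contents = [11, 75]
push(80): heap contents = [11, 75, 80]
pop() → 11: heap contents = [75, 80]
push(97): heap contents = [75, 80, 97]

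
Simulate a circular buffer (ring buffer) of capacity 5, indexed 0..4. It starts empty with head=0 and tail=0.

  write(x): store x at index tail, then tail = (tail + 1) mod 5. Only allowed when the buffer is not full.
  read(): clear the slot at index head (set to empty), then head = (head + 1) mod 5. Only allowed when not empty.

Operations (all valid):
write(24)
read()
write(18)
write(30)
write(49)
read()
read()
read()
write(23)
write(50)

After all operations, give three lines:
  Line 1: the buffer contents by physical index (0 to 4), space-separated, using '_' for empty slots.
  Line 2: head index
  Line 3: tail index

write(24): buf=[24 _ _ _ _], head=0, tail=1, size=1
read(): buf=[_ _ _ _ _], head=1, tail=1, size=0
write(18): buf=[_ 18 _ _ _], head=1, tail=2, size=1
write(30): buf=[_ 18 30 _ _], head=1, tail=3, size=2
write(49): buf=[_ 18 30 49 _], head=1, tail=4, size=3
read(): buf=[_ _ 30 49 _], head=2, tail=4, size=2
read(): buf=[_ _ _ 49 _], head=3, tail=4, size=1
read(): buf=[_ _ _ _ _], head=4, tail=4, size=0
write(23): buf=[_ _ _ _ 23], head=4, tail=0, size=1
write(50): buf=[50 _ _ _ 23], head=4, tail=1, size=2

Answer: 50 _ _ _ 23
4
1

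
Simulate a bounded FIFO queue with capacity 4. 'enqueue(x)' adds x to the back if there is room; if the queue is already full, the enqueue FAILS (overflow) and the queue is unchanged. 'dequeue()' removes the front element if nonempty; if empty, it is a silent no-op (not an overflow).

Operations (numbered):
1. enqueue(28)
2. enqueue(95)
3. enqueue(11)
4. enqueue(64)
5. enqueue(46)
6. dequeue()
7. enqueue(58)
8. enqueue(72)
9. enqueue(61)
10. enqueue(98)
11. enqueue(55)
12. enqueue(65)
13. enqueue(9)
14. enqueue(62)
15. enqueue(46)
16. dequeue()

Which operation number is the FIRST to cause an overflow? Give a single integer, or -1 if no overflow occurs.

1. enqueue(28): size=1
2. enqueue(95): size=2
3. enqueue(11): size=3
4. enqueue(64): size=4
5. enqueue(46): size=4=cap → OVERFLOW (fail)
6. dequeue(): size=3
7. enqueue(58): size=4
8. enqueue(72): size=4=cap → OVERFLOW (fail)
9. enqueue(61): size=4=cap → OVERFLOW (fail)
10. enqueue(98): size=4=cap → OVERFLOW (fail)
11. enqueue(55): size=4=cap → OVERFLOW (fail)
12. enqueue(65): size=4=cap → OVERFLOW (fail)
13. enqueue(9): size=4=cap → OVERFLOW (fail)
14. enqueue(62): size=4=cap → OVERFLOW (fail)
15. enqueue(46): size=4=cap → OVERFLOW (fail)
16. dequeue(): size=3

Answer: 5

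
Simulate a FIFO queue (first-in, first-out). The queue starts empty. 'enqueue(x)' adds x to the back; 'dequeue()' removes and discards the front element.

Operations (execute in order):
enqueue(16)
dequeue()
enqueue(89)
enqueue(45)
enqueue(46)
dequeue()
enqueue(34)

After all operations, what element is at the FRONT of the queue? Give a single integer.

Answer: 45

Derivation:
enqueue(16): queue = [16]
dequeue(): queue = []
enqueue(89): queue = [89]
enqueue(45): queue = [89, 45]
enqueue(46): queue = [89, 45, 46]
dequeue(): queue = [45, 46]
enqueue(34): queue = [45, 46, 34]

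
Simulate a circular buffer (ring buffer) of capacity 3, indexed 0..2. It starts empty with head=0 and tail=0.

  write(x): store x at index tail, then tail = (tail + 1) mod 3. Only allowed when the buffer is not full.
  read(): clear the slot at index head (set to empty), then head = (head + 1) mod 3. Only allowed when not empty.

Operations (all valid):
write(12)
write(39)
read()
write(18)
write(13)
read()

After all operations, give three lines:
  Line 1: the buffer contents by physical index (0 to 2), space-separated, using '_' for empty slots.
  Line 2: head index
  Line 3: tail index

write(12): buf=[12 _ _], head=0, tail=1, size=1
write(39): buf=[12 39 _], head=0, tail=2, size=2
read(): buf=[_ 39 _], head=1, tail=2, size=1
write(18): buf=[_ 39 18], head=1, tail=0, size=2
write(13): buf=[13 39 18], head=1, tail=1, size=3
read(): buf=[13 _ 18], head=2, tail=1, size=2

Answer: 13 _ 18
2
1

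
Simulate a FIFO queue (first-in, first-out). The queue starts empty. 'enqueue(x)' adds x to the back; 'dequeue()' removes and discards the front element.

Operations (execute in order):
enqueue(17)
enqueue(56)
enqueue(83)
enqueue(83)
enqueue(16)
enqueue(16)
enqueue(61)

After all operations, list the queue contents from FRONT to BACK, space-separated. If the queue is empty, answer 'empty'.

enqueue(17): [17]
enqueue(56): [17, 56]
enqueue(83): [17, 56, 83]
enqueue(83): [17, 56, 83, 83]
enqueue(16): [17, 56, 83, 83, 16]
enqueue(16): [17, 56, 83, 83, 16, 16]
enqueue(61): [17, 56, 83, 83, 16, 16, 61]

Answer: 17 56 83 83 16 16 61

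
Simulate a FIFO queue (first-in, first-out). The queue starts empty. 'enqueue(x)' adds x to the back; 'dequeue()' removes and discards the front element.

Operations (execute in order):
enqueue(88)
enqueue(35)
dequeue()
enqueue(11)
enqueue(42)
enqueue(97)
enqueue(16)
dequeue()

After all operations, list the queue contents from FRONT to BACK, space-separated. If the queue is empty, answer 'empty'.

Answer: 11 42 97 16

Derivation:
enqueue(88): [88]
enqueue(35): [88, 35]
dequeue(): [35]
enqueue(11): [35, 11]
enqueue(42): [35, 11, 42]
enqueue(97): [35, 11, 42, 97]
enqueue(16): [35, 11, 42, 97, 16]
dequeue(): [11, 42, 97, 16]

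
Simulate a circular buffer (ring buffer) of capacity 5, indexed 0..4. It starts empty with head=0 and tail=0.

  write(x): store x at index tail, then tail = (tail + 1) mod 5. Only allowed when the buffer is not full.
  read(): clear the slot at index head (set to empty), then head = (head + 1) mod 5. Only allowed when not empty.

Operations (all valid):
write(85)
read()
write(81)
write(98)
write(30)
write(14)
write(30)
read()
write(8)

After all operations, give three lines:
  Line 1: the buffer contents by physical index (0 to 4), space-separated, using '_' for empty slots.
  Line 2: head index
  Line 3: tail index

Answer: 30 8 98 30 14
2
2

Derivation:
write(85): buf=[85 _ _ _ _], head=0, tail=1, size=1
read(): buf=[_ _ _ _ _], head=1, tail=1, size=0
write(81): buf=[_ 81 _ _ _], head=1, tail=2, size=1
write(98): buf=[_ 81 98 _ _], head=1, tail=3, size=2
write(30): buf=[_ 81 98 30 _], head=1, tail=4, size=3
write(14): buf=[_ 81 98 30 14], head=1, tail=0, size=4
write(30): buf=[30 81 98 30 14], head=1, tail=1, size=5
read(): buf=[30 _ 98 30 14], head=2, tail=1, size=4
write(8): buf=[30 8 98 30 14], head=2, tail=2, size=5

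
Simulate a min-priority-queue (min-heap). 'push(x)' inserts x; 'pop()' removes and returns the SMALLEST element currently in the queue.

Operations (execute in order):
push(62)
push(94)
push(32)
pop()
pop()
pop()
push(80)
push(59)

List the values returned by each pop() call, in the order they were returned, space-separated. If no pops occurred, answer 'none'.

Answer: 32 62 94

Derivation:
push(62): heap contents = [62]
push(94): heap contents = [62, 94]
push(32): heap contents = [32, 62, 94]
pop() → 32: heap contents = [62, 94]
pop() → 62: heap contents = [94]
pop() → 94: heap contents = []
push(80): heap contents = [80]
push(59): heap contents = [59, 80]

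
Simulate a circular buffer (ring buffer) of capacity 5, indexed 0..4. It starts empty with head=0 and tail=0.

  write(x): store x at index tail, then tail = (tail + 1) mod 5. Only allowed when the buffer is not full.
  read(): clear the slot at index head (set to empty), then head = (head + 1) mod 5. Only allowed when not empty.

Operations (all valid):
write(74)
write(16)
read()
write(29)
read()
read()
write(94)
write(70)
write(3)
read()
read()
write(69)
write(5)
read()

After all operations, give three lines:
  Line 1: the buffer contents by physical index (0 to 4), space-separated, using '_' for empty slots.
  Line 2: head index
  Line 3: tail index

write(74): buf=[74 _ _ _ _], head=0, tail=1, size=1
write(16): buf=[74 16 _ _ _], head=0, tail=2, size=2
read(): buf=[_ 16 _ _ _], head=1, tail=2, size=1
write(29): buf=[_ 16 29 _ _], head=1, tail=3, size=2
read(): buf=[_ _ 29 _ _], head=2, tail=3, size=1
read(): buf=[_ _ _ _ _], head=3, tail=3, size=0
write(94): buf=[_ _ _ 94 _], head=3, tail=4, size=1
write(70): buf=[_ _ _ 94 70], head=3, tail=0, size=2
write(3): buf=[3 _ _ 94 70], head=3, tail=1, size=3
read(): buf=[3 _ _ _ 70], head=4, tail=1, size=2
read(): buf=[3 _ _ _ _], head=0, tail=1, size=1
write(69): buf=[3 69 _ _ _], head=0, tail=2, size=2
write(5): buf=[3 69 5 _ _], head=0, tail=3, size=3
read(): buf=[_ 69 5 _ _], head=1, tail=3, size=2

Answer: _ 69 5 _ _
1
3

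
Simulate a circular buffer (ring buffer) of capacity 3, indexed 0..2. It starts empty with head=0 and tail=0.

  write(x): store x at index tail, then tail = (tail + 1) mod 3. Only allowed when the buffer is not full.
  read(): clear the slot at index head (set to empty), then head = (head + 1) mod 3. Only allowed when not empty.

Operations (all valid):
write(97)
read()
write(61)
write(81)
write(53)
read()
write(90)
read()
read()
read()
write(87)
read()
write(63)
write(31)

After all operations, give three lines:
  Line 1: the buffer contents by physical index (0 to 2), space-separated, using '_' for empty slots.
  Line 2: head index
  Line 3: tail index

write(97): buf=[97 _ _], head=0, tail=1, size=1
read(): buf=[_ _ _], head=1, tail=1, size=0
write(61): buf=[_ 61 _], head=1, tail=2, size=1
write(81): buf=[_ 61 81], head=1, tail=0, size=2
write(53): buf=[53 61 81], head=1, tail=1, size=3
read(): buf=[53 _ 81], head=2, tail=1, size=2
write(90): buf=[53 90 81], head=2, tail=2, size=3
read(): buf=[53 90 _], head=0, tail=2, size=2
read(): buf=[_ 90 _], head=1, tail=2, size=1
read(): buf=[_ _ _], head=2, tail=2, size=0
write(87): buf=[_ _ 87], head=2, tail=0, size=1
read(): buf=[_ _ _], head=0, tail=0, size=0
write(63): buf=[63 _ _], head=0, tail=1, size=1
write(31): buf=[63 31 _], head=0, tail=2, size=2

Answer: 63 31 _
0
2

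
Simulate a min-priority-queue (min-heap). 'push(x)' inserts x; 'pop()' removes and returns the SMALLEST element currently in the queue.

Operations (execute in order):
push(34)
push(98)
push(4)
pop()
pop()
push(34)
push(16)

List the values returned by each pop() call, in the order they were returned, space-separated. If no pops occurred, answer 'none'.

Answer: 4 34

Derivation:
push(34): heap contents = [34]
push(98): heap contents = [34, 98]
push(4): heap contents = [4, 34, 98]
pop() → 4: heap contents = [34, 98]
pop() → 34: heap contents = [98]
push(34): heap contents = [34, 98]
push(16): heap contents = [16, 34, 98]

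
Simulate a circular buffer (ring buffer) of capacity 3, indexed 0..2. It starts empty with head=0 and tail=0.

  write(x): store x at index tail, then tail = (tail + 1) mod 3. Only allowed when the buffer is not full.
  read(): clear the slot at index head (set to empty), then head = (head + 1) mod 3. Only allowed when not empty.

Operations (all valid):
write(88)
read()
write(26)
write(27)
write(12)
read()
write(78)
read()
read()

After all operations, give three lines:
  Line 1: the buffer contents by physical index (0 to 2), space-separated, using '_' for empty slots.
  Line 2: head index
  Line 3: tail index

write(88): buf=[88 _ _], head=0, tail=1, size=1
read(): buf=[_ _ _], head=1, tail=1, size=0
write(26): buf=[_ 26 _], head=1, tail=2, size=1
write(27): buf=[_ 26 27], head=1, tail=0, size=2
write(12): buf=[12 26 27], head=1, tail=1, size=3
read(): buf=[12 _ 27], head=2, tail=1, size=2
write(78): buf=[12 78 27], head=2, tail=2, size=3
read(): buf=[12 78 _], head=0, tail=2, size=2
read(): buf=[_ 78 _], head=1, tail=2, size=1

Answer: _ 78 _
1
2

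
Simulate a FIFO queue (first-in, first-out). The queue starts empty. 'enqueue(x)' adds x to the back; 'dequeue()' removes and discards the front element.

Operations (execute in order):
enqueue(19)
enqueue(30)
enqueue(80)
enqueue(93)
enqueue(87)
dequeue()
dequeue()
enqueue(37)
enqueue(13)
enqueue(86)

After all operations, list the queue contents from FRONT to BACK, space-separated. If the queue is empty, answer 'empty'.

enqueue(19): [19]
enqueue(30): [19, 30]
enqueue(80): [19, 30, 80]
enqueue(93): [19, 30, 80, 93]
enqueue(87): [19, 30, 80, 93, 87]
dequeue(): [30, 80, 93, 87]
dequeue(): [80, 93, 87]
enqueue(37): [80, 93, 87, 37]
enqueue(13): [80, 93, 87, 37, 13]
enqueue(86): [80, 93, 87, 37, 13, 86]

Answer: 80 93 87 37 13 86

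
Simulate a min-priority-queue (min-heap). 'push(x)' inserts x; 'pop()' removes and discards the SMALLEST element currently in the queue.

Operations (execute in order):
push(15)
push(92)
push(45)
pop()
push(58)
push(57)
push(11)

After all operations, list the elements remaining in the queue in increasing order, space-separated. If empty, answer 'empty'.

push(15): heap contents = [15]
push(92): heap contents = [15, 92]
push(45): heap contents = [15, 45, 92]
pop() → 15: heap contents = [45, 92]
push(58): heap contents = [45, 58, 92]
push(57): heap contents = [45, 57, 58, 92]
push(11): heap contents = [11, 45, 57, 58, 92]

Answer: 11 45 57 58 92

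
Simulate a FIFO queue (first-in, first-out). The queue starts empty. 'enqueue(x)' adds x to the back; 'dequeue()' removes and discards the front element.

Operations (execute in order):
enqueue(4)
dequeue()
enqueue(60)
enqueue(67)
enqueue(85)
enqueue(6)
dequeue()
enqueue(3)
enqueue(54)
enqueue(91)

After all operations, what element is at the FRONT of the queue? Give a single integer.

Answer: 67

Derivation:
enqueue(4): queue = [4]
dequeue(): queue = []
enqueue(60): queue = [60]
enqueue(67): queue = [60, 67]
enqueue(85): queue = [60, 67, 85]
enqueue(6): queue = [60, 67, 85, 6]
dequeue(): queue = [67, 85, 6]
enqueue(3): queue = [67, 85, 6, 3]
enqueue(54): queue = [67, 85, 6, 3, 54]
enqueue(91): queue = [67, 85, 6, 3, 54, 91]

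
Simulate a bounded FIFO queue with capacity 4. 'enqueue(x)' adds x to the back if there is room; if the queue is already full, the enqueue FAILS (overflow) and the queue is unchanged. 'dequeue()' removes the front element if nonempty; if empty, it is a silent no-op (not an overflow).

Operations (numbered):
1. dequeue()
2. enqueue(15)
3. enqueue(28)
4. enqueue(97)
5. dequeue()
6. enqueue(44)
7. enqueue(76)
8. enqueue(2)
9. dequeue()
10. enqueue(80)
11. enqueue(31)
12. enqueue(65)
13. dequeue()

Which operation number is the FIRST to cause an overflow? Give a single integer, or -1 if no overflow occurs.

1. dequeue(): empty, no-op, size=0
2. enqueue(15): size=1
3. enqueue(28): size=2
4. enqueue(97): size=3
5. dequeue(): size=2
6. enqueue(44): size=3
7. enqueue(76): size=4
8. enqueue(2): size=4=cap → OVERFLOW (fail)
9. dequeue(): size=3
10. enqueue(80): size=4
11. enqueue(31): size=4=cap → OVERFLOW (fail)
12. enqueue(65): size=4=cap → OVERFLOW (fail)
13. dequeue(): size=3

Answer: 8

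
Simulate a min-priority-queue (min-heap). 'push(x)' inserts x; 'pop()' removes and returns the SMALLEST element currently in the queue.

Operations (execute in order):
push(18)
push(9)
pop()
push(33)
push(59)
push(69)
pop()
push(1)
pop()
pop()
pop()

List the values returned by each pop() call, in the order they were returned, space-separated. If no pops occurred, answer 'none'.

push(18): heap contents = [18]
push(9): heap contents = [9, 18]
pop() → 9: heap contents = [18]
push(33): heap contents = [18, 33]
push(59): heap contents = [18, 33, 59]
push(69): heap contents = [18, 33, 59, 69]
pop() → 18: heap contents = [33, 59, 69]
push(1): heap contents = [1, 33, 59, 69]
pop() → 1: heap contents = [33, 59, 69]
pop() → 33: heap contents = [59, 69]
pop() → 59: heap contents = [69]

Answer: 9 18 1 33 59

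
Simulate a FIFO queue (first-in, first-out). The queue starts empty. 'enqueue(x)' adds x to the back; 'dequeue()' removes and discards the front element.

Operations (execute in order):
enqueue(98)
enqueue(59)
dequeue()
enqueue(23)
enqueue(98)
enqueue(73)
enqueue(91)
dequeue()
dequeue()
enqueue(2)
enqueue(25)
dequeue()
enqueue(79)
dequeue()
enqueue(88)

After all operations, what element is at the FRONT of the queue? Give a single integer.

enqueue(98): queue = [98]
enqueue(59): queue = [98, 59]
dequeue(): queue = [59]
enqueue(23): queue = [59, 23]
enqueue(98): queue = [59, 23, 98]
enqueue(73): queue = [59, 23, 98, 73]
enqueue(91): queue = [59, 23, 98, 73, 91]
dequeue(): queue = [23, 98, 73, 91]
dequeue(): queue = [98, 73, 91]
enqueue(2): queue = [98, 73, 91, 2]
enqueue(25): queue = [98, 73, 91, 2, 25]
dequeue(): queue = [73, 91, 2, 25]
enqueue(79): queue = [73, 91, 2, 25, 79]
dequeue(): queue = [91, 2, 25, 79]
enqueue(88): queue = [91, 2, 25, 79, 88]

Answer: 91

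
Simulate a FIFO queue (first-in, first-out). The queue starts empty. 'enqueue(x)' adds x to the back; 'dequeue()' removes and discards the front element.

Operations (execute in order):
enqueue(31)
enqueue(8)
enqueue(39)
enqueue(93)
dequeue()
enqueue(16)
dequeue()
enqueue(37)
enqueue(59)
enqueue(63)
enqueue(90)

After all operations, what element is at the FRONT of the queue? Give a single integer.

enqueue(31): queue = [31]
enqueue(8): queue = [31, 8]
enqueue(39): queue = [31, 8, 39]
enqueue(93): queue = [31, 8, 39, 93]
dequeue(): queue = [8, 39, 93]
enqueue(16): queue = [8, 39, 93, 16]
dequeue(): queue = [39, 93, 16]
enqueue(37): queue = [39, 93, 16, 37]
enqueue(59): queue = [39, 93, 16, 37, 59]
enqueue(63): queue = [39, 93, 16, 37, 59, 63]
enqueue(90): queue = [39, 93, 16, 37, 59, 63, 90]

Answer: 39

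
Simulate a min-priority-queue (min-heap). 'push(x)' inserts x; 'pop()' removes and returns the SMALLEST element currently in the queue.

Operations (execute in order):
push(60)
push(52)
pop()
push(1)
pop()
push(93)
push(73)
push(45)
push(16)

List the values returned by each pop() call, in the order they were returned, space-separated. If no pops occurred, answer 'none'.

Answer: 52 1

Derivation:
push(60): heap contents = [60]
push(52): heap contents = [52, 60]
pop() → 52: heap contents = [60]
push(1): heap contents = [1, 60]
pop() → 1: heap contents = [60]
push(93): heap contents = [60, 93]
push(73): heap contents = [60, 73, 93]
push(45): heap contents = [45, 60, 73, 93]
push(16): heap contents = [16, 45, 60, 73, 93]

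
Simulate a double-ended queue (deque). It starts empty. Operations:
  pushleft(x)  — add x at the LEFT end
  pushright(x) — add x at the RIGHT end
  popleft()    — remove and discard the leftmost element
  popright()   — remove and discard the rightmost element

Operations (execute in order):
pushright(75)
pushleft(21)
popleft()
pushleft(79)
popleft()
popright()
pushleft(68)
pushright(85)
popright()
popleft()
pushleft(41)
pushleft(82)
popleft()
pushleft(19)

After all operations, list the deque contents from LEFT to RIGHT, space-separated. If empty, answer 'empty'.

pushright(75): [75]
pushleft(21): [21, 75]
popleft(): [75]
pushleft(79): [79, 75]
popleft(): [75]
popright(): []
pushleft(68): [68]
pushright(85): [68, 85]
popright(): [68]
popleft(): []
pushleft(41): [41]
pushleft(82): [82, 41]
popleft(): [41]
pushleft(19): [19, 41]

Answer: 19 41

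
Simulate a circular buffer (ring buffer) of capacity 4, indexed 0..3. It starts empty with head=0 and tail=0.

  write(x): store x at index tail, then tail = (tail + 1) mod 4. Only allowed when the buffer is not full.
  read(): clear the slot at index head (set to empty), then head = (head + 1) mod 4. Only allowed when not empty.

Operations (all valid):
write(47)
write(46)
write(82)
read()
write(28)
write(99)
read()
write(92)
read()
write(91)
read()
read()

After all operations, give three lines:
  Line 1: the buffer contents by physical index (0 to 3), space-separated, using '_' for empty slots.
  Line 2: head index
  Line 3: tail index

Answer: _ 92 91 _
1
3

Derivation:
write(47): buf=[47 _ _ _], head=0, tail=1, size=1
write(46): buf=[47 46 _ _], head=0, tail=2, size=2
write(82): buf=[47 46 82 _], head=0, tail=3, size=3
read(): buf=[_ 46 82 _], head=1, tail=3, size=2
write(28): buf=[_ 46 82 28], head=1, tail=0, size=3
write(99): buf=[99 46 82 28], head=1, tail=1, size=4
read(): buf=[99 _ 82 28], head=2, tail=1, size=3
write(92): buf=[99 92 82 28], head=2, tail=2, size=4
read(): buf=[99 92 _ 28], head=3, tail=2, size=3
write(91): buf=[99 92 91 28], head=3, tail=3, size=4
read(): buf=[99 92 91 _], head=0, tail=3, size=3
read(): buf=[_ 92 91 _], head=1, tail=3, size=2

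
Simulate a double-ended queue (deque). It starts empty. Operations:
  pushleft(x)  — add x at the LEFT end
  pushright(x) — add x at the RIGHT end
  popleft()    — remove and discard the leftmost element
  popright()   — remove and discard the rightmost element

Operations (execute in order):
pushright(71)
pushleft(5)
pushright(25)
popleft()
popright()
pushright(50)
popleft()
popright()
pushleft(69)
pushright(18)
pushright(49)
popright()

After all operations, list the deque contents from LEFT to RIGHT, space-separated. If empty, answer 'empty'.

pushright(71): [71]
pushleft(5): [5, 71]
pushright(25): [5, 71, 25]
popleft(): [71, 25]
popright(): [71]
pushright(50): [71, 50]
popleft(): [50]
popright(): []
pushleft(69): [69]
pushright(18): [69, 18]
pushright(49): [69, 18, 49]
popright(): [69, 18]

Answer: 69 18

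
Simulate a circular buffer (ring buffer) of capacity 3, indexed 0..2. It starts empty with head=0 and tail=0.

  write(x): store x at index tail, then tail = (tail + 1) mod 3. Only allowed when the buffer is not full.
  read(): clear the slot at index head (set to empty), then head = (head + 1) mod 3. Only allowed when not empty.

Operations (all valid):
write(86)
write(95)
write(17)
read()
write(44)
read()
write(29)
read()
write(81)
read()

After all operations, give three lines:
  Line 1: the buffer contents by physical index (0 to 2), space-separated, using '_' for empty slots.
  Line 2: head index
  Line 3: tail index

write(86): buf=[86 _ _], head=0, tail=1, size=1
write(95): buf=[86 95 _], head=0, tail=2, size=2
write(17): buf=[86 95 17], head=0, tail=0, size=3
read(): buf=[_ 95 17], head=1, tail=0, size=2
write(44): buf=[44 95 17], head=1, tail=1, size=3
read(): buf=[44 _ 17], head=2, tail=1, size=2
write(29): buf=[44 29 17], head=2, tail=2, size=3
read(): buf=[44 29 _], head=0, tail=2, size=2
write(81): buf=[44 29 81], head=0, tail=0, size=3
read(): buf=[_ 29 81], head=1, tail=0, size=2

Answer: _ 29 81
1
0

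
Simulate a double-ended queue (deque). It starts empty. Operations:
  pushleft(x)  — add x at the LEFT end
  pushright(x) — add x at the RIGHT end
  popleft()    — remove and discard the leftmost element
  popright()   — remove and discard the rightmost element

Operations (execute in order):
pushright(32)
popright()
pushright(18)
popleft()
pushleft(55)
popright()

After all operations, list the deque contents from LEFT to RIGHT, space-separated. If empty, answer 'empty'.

Answer: empty

Derivation:
pushright(32): [32]
popright(): []
pushright(18): [18]
popleft(): []
pushleft(55): [55]
popright(): []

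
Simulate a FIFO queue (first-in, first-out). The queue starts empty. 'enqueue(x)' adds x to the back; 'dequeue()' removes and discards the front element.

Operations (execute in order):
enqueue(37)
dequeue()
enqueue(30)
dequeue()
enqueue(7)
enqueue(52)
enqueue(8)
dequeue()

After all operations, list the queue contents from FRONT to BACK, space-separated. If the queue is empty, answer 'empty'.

enqueue(37): [37]
dequeue(): []
enqueue(30): [30]
dequeue(): []
enqueue(7): [7]
enqueue(52): [7, 52]
enqueue(8): [7, 52, 8]
dequeue(): [52, 8]

Answer: 52 8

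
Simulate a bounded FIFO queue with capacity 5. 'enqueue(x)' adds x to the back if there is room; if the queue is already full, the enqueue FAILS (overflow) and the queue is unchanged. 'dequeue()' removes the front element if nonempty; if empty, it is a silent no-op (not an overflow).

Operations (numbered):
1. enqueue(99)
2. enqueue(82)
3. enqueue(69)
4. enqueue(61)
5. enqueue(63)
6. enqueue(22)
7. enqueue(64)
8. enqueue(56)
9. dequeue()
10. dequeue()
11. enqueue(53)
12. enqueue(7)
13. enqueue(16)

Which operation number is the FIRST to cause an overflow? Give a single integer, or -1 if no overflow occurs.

1. enqueue(99): size=1
2. enqueue(82): size=2
3. enqueue(69): size=3
4. enqueue(61): size=4
5. enqueue(63): size=5
6. enqueue(22): size=5=cap → OVERFLOW (fail)
7. enqueue(64): size=5=cap → OVERFLOW (fail)
8. enqueue(56): size=5=cap → OVERFLOW (fail)
9. dequeue(): size=4
10. dequeue(): size=3
11. enqueue(53): size=4
12. enqueue(7): size=5
13. enqueue(16): size=5=cap → OVERFLOW (fail)

Answer: 6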